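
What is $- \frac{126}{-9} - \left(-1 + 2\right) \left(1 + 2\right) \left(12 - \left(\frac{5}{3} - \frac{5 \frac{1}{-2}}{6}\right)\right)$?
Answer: $- \frac{63}{4} \approx -15.75$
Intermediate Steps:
$- \frac{126}{-9} - \left(-1 + 2\right) \left(1 + 2\right) \left(12 - \left(\frac{5}{3} - \frac{5 \frac{1}{-2}}{6}\right)\right) = \left(-126\right) \left(- \frac{1}{9}\right) - 1 \cdot 3 \left(12 - \left(\frac{5}{3} - 5 \left(- \frac{1}{2}\right) \frac{1}{6}\right)\right) = 14 - 3 \left(12 - \frac{25}{12}\right) = 14 - 3 \cdot \frac{119}{12} = 14 - \frac{119}{4} = - \frac{63}{4}$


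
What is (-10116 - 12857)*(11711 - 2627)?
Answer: -208686732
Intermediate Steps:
(-10116 - 12857)*(11711 - 2627) = -22973*9084 = -208686732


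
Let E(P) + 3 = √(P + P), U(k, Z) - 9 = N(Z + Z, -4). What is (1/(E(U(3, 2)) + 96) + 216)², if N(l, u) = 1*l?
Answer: 3469506000947/74356129 - 3725322*√26/74356129 ≈ 46660.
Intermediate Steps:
N(l, u) = l
U(k, Z) = 9 + 2*Z (U(k, Z) = 9 + (Z + Z) = 9 + 2*Z)
E(P) = -3 + √2*√P (E(P) = -3 + √(P + P) = -3 + √(2*P) = -3 + √2*√P)
(1/(E(U(3, 2)) + 96) + 216)² = (1/((-3 + √2*√(9 + 2*2)) + 96) + 216)² = (1/((-3 + √2*√(9 + 4)) + 96) + 216)² = (1/((-3 + √2*√13) + 96) + 216)² = (1/((-3 + √26) + 96) + 216)² = (1/(93 + √26) + 216)² = (216 + 1/(93 + √26))²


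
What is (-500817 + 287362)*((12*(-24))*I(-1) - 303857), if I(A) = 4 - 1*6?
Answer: 64736845855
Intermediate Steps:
I(A) = -2 (I(A) = 4 - 6 = -2)
(-500817 + 287362)*((12*(-24))*I(-1) - 303857) = (-500817 + 287362)*((12*(-24))*(-2) - 303857) = -213455*(-288*(-2) - 303857) = -213455*(576 - 303857) = -213455*(-303281) = 64736845855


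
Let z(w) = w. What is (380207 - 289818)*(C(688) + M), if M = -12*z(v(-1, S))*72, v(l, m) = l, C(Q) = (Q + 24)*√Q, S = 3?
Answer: 78096096 + 257427872*√43 ≈ 1.7662e+9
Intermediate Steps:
C(Q) = √Q*(24 + Q) (C(Q) = (24 + Q)*√Q = √Q*(24 + Q))
M = 864 (M = -12*(-1)*72 = 12*72 = 864)
(380207 - 289818)*(C(688) + M) = (380207 - 289818)*(√688*(24 + 688) + 864) = 90389*((4*√43)*712 + 864) = 90389*(2848*√43 + 864) = 90389*(864 + 2848*√43) = 78096096 + 257427872*√43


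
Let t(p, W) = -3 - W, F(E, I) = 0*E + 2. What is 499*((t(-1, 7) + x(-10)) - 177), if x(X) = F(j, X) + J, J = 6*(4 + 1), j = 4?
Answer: -77345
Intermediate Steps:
F(E, I) = 2 (F(E, I) = 0 + 2 = 2)
J = 30 (J = 6*5 = 30)
x(X) = 32 (x(X) = 2 + 30 = 32)
499*((t(-1, 7) + x(-10)) - 177) = 499*(((-3 - 1*7) + 32) - 177) = 499*(((-3 - 7) + 32) - 177) = 499*((-10 + 32) - 177) = 499*(22 - 177) = 499*(-155) = -77345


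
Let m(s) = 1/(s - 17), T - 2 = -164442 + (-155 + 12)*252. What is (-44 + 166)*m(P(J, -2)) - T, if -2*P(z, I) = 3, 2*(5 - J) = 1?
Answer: 7417368/37 ≈ 2.0047e+5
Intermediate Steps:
J = 9/2 (J = 5 - 1/2*1 = 5 - 1/2 = 9/2 ≈ 4.5000)
P(z, I) = -3/2 (P(z, I) = -1/2*3 = -3/2)
T = -200476 (T = 2 + (-164442 + (-155 + 12)*252) = 2 + (-164442 - 143*252) = 2 + (-164442 - 36036) = 2 - 200478 = -200476)
m(s) = 1/(-17 + s)
(-44 + 166)*m(P(J, -2)) - T = (-44 + 166)/(-17 - 3/2) - 1*(-200476) = 122/(-37/2) + 200476 = 122*(-2/37) + 200476 = -244/37 + 200476 = 7417368/37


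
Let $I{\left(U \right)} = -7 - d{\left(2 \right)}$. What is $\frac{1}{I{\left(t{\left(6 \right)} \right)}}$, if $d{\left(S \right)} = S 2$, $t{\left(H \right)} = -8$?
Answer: $- \frac{1}{11} \approx -0.090909$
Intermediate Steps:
$d{\left(S \right)} = 2 S$
$I{\left(U \right)} = -11$ ($I{\left(U \right)} = -7 - 2 \cdot 2 = -7 - 4 = -11$)
$\frac{1}{I{\left(t{\left(6 \right)} \right)}} = \frac{1}{-11} = - \frac{1}{11}$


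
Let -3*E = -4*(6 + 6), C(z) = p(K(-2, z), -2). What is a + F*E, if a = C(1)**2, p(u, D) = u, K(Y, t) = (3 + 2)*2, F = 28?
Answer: 548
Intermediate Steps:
K(Y, t) = 10 (K(Y, t) = 5*2 = 10)
C(z) = 10
E = 16 (E = -(-4)*(6 + 6)/3 = -(-4)*12/3 = -1/3*(-48) = 16)
a = 100 (a = 10**2 = 100)
a + F*E = 100 + 28*16 = 100 + 448 = 548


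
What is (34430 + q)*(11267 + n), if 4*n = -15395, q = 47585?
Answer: 2433631095/4 ≈ 6.0841e+8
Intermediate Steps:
n = -15395/4 (n = (¼)*(-15395) = -15395/4 ≈ -3848.8)
(34430 + q)*(11267 + n) = (34430 + 47585)*(11267 - 15395/4) = 82015*(29673/4) = 2433631095/4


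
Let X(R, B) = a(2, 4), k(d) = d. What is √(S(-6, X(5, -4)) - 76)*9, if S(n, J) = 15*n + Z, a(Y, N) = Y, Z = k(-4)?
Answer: 9*I*√170 ≈ 117.35*I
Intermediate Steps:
Z = -4
X(R, B) = 2
S(n, J) = -4 + 15*n (S(n, J) = 15*n - 4 = -4 + 15*n)
√(S(-6, X(5, -4)) - 76)*9 = √((-4 + 15*(-6)) - 76)*9 = √((-4 - 90) - 76)*9 = √(-94 - 76)*9 = √(-170)*9 = (I*√170)*9 = 9*I*√170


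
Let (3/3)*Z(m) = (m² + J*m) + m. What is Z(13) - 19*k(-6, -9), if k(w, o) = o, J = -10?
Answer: 223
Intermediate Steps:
Z(m) = m² - 9*m (Z(m) = (m² - 10*m) + m = m² - 9*m)
Z(13) - 19*k(-6, -9) = 13*(-9 + 13) - 19*(-9) = 13*4 + 171 = 52 + 171 = 223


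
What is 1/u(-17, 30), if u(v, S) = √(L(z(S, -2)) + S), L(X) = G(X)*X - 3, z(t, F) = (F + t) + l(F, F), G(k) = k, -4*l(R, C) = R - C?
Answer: √811/811 ≈ 0.035115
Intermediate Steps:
l(R, C) = -R/4 + C/4 (l(R, C) = -(R - C)/4 = -R/4 + C/4)
z(t, F) = F + t (z(t, F) = (F + t) + (-F/4 + F/4) = (F + t) + 0 = F + t)
L(X) = -3 + X² (L(X) = X*X - 3 = X² - 3 = -3 + X²)
u(v, S) = √(-3 + S + (-2 + S)²) (u(v, S) = √((-3 + (-2 + S)²) + S) = √(-3 + S + (-2 + S)²))
1/u(-17, 30) = 1/(√(-3 + 30 + (-2 + 30)²)) = 1/(√(-3 + 30 + 28²)) = 1/(√(-3 + 30 + 784)) = 1/(√811) = √811/811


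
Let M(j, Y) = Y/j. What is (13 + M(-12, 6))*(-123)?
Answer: -3075/2 ≈ -1537.5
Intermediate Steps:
(13 + M(-12, 6))*(-123) = (13 + 6/(-12))*(-123) = (13 + 6*(-1/12))*(-123) = (13 - ½)*(-123) = (25/2)*(-123) = -3075/2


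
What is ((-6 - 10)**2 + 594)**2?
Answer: 722500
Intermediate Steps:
((-6 - 10)**2 + 594)**2 = ((-16)**2 + 594)**2 = (256 + 594)**2 = 850**2 = 722500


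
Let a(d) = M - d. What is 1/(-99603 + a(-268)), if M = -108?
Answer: -1/99443 ≈ -1.0056e-5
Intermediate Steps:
a(d) = -108 - d
1/(-99603 + a(-268)) = 1/(-99603 + (-108 - 1*(-268))) = 1/(-99603 + (-108 + 268)) = 1/(-99603 + 160) = 1/(-99443) = -1/99443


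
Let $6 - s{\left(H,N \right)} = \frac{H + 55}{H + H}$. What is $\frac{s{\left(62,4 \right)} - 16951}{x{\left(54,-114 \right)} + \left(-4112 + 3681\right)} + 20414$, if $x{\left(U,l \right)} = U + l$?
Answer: $\frac{1244987273}{60884} \approx 20449.0$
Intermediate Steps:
$s{\left(H,N \right)} = 6 - \frac{55 + H}{2 H}$ ($s{\left(H,N \right)} = 6 - \frac{H + 55}{H + H} = 6 - \frac{55 + H}{2 H}$)
$\frac{s{\left(62,4 \right)} - 16951}{x{\left(54,-114 \right)} + \left(-4112 + 3681\right)} + 20414 = \frac{\frac{11 \left(-5 + 62\right)}{2 \cdot 62} - 16951}{\left(54 - 114\right) + \left(-4112 + 3681\right)} + 20414 = \frac{\frac{11}{2} \cdot \frac{1}{62} \cdot 57 - 16951}{-60 - 431} + 20414 = \frac{\frac{627}{124} - 16951}{-491} + 20414 = \left(- \frac{2101297}{124}\right) \left(- \frac{1}{491}\right) + 20414 = \frac{2101297}{60884} + 20414 = \frac{1244987273}{60884}$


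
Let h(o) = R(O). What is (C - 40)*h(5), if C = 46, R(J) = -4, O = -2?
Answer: -24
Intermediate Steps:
h(o) = -4
(C - 40)*h(5) = (46 - 40)*(-4) = 6*(-4) = -24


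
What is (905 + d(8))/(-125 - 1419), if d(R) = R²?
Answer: -969/1544 ≈ -0.62759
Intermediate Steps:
(905 + d(8))/(-125 - 1419) = (905 + 8²)/(-125 - 1419) = (905 + 64)/(-1544) = 969*(-1/1544) = -969/1544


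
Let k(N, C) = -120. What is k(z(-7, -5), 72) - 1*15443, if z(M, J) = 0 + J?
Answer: -15563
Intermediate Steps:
z(M, J) = J
k(z(-7, -5), 72) - 1*15443 = -120 - 1*15443 = -120 - 15443 = -15563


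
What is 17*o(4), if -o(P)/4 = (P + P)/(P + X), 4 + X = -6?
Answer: 272/3 ≈ 90.667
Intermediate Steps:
X = -10 (X = -4 - 6 = -10)
o(P) = -8*P/(-10 + P) (o(P) = -4*(P + P)/(P - 10) = -4*2*P/(-10 + P) = -8*P/(-10 + P))
17*o(4) = 17*(-8*4/(-10 + 4)) = 17*(-8*4/(-6)) = 17*(-8*4*(-1/6)) = 17*(16/3) = 272/3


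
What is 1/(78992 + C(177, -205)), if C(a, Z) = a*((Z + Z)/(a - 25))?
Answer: 76/5967107 ≈ 1.2736e-5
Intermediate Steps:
C(a, Z) = 2*Z*a/(-25 + a) (C(a, Z) = a*((2*Z)/(-25 + a)) = a*(2*Z/(-25 + a)) = 2*Z*a/(-25 + a))
1/(78992 + C(177, -205)) = 1/(78992 + 2*(-205)*177/(-25 + 177)) = 1/(78992 + 2*(-205)*177/152) = 1/(78992 + 2*(-205)*177*(1/152)) = 1/(78992 - 36285/76) = 1/(5967107/76) = 76/5967107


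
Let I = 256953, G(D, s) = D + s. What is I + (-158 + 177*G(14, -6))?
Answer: 258211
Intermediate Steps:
I + (-158 + 177*G(14, -6)) = 256953 + (-158 + 177*(14 - 6)) = 256953 + (-158 + 177*8) = 256953 + (-158 + 1416) = 256953 + 1258 = 258211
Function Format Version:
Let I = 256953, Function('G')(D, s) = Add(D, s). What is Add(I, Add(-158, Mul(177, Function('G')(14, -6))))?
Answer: 258211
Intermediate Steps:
Add(I, Add(-158, Mul(177, Function('G')(14, -6)))) = Add(256953, Add(-158, Mul(177, Add(14, -6)))) = Add(256953, Add(-158, Mul(177, 8))) = Add(256953, Add(-158, 1416)) = Add(256953, 1258) = 258211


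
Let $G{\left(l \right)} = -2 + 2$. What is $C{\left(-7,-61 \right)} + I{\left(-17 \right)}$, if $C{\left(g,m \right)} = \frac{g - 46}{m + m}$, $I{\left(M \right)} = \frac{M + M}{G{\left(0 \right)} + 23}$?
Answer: $- \frac{2929}{2806} \approx -1.0438$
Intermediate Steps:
$G{\left(l \right)} = 0$
$I{\left(M \right)} = \frac{2 M}{23}$ ($I{\left(M \right)} = \frac{M + M}{0 + 23} = \frac{2 M}{23}$)
$C{\left(g,m \right)} = \frac{-46 + g}{2 m}$
$C{\left(-7,-61 \right)} + I{\left(-17 \right)} = \frac{-46 - 7}{2 \left(-61\right)} + \frac{2}{23} \left(-17\right) = \frac{1}{2} \left(- \frac{1}{61}\right) \left(-53\right) - \frac{34}{23} = \frac{53}{122} - \frac{34}{23} = - \frac{2929}{2806}$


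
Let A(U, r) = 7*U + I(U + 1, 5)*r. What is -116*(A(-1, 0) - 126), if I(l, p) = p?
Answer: 15428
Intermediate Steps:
A(U, r) = 5*r + 7*U (A(U, r) = 7*U + 5*r = 5*r + 7*U)
-116*(A(-1, 0) - 126) = -116*((5*0 + 7*(-1)) - 126) = -116*((0 - 7) - 126) = -116*(-7 - 126) = -116*(-133) = 15428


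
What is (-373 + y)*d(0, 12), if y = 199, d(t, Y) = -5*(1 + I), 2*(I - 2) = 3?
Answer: 3915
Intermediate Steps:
I = 7/2 (I = 2 + (1/2)*3 = 2 + 3/2 = 7/2 ≈ 3.5000)
d(t, Y) = -45/2 (d(t, Y) = -5*(1 + 7/2) = -5*9/2 = -45/2)
(-373 + y)*d(0, 12) = (-373 + 199)*(-45/2) = -174*(-45/2) = 3915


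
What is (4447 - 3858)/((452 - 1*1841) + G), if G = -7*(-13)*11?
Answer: -589/388 ≈ -1.5180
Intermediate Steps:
G = 1001 (G = 91*11 = 1001)
(4447 - 3858)/((452 - 1*1841) + G) = (4447 - 3858)/((452 - 1*1841) + 1001) = 589/((452 - 1841) + 1001) = 589/(-1389 + 1001) = 589/(-388) = 589*(-1/388) = -589/388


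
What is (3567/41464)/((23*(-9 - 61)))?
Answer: -3567/66757040 ≈ -5.3433e-5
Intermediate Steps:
(3567/41464)/((23*(-9 - 61))) = (3567*(1/41464))/((23*(-70))) = (3567/41464)/(-1610) = (3567/41464)*(-1/1610) = -3567/66757040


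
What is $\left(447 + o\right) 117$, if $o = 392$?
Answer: $98163$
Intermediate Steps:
$\left(447 + o\right) 117 = \left(447 + 392\right) 117 = 839 \cdot 117 = 98163$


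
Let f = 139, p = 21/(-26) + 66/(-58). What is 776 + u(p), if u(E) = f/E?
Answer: 1033586/1467 ≈ 704.56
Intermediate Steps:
p = -1467/754 (p = 21*(-1/26) + 66*(-1/58) = -21/26 - 33/29 = -1467/754 ≈ -1.9456)
u(E) = 139/E
776 + u(p) = 776 + 139/(-1467/754) = 776 + 139*(-754/1467) = 776 - 104806/1467 = 1033586/1467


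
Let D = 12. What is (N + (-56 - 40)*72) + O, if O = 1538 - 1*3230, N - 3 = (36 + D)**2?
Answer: -6297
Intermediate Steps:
N = 2307 (N = 3 + (36 + 12)**2 = 3 + 48**2 = 3 + 2304 = 2307)
O = -1692 (O = 1538 - 3230 = -1692)
(N + (-56 - 40)*72) + O = (2307 + (-56 - 40)*72) - 1692 = (2307 - 96*72) - 1692 = (2307 - 6912) - 1692 = -4605 - 1692 = -6297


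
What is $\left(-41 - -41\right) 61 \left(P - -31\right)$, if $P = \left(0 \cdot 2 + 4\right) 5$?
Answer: $0$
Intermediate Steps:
$P = 20$ ($P = \left(0 + 4\right) 5 = 4 \cdot 5 = 20$)
$\left(-41 - -41\right) 61 \left(P - -31\right) = \left(-41 - -41\right) 61 \left(20 - -31\right) = \left(-41 + 41\right) 61 \left(20 + 31\right) = 0 \cdot 61 \cdot 51 = 0 \cdot 51 = 0$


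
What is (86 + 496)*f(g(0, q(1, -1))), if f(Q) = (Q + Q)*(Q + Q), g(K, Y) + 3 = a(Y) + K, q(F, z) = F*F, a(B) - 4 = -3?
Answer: 9312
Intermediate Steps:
a(B) = 1 (a(B) = 4 - 3 = 1)
q(F, z) = F²
g(K, Y) = -2 + K (g(K, Y) = -3 + (1 + K) = -2 + K)
f(Q) = 4*Q² (f(Q) = (2*Q)*(2*Q) = 4*Q²)
(86 + 496)*f(g(0, q(1, -1))) = (86 + 496)*(4*(-2 + 0)²) = 582*(4*(-2)²) = 582*(4*4) = 582*16 = 9312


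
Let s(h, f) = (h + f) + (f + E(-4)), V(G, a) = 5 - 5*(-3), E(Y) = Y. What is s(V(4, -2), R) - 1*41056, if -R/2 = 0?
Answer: -41040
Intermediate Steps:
V(G, a) = 20 (V(G, a) = 5 + 15 = 20)
R = 0 (R = -2*0 = 0)
s(h, f) = -4 + h + 2*f (s(h, f) = (h + f) + (f - 4) = (f + h) + (-4 + f) = -4 + h + 2*f)
s(V(4, -2), R) - 1*41056 = (-4 + 20 + 2*0) - 1*41056 = (-4 + 20 + 0) - 41056 = 16 - 41056 = -41040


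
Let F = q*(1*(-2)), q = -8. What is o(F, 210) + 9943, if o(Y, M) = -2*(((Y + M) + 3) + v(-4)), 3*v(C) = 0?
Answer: 9485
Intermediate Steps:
v(C) = 0 (v(C) = (⅓)*0 = 0)
F = 16 (F = -8*(-2) = 16)
o(Y, M) = -6 - 2*M - 2*Y (o(Y, M) = -2*(((Y + M) + 3) + 0) = -2*(((M + Y) + 3) + 0) = -2*((3 + M + Y) + 0) = -2*(3 + M + Y) = -6 - 2*M - 2*Y)
o(F, 210) + 9943 = (-6 - 2*210 - 2*16) + 9943 = (-6 - 420 - 32) + 9943 = -458 + 9943 = 9485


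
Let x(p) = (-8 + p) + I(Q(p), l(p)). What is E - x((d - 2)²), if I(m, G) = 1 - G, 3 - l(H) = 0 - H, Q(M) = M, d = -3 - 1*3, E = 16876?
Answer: 16886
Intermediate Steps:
d = -6 (d = -3 - 3 = -6)
l(H) = 3 + H (l(H) = 3 - (0 - H) = 3 - (-1)*H = 3 + H)
x(p) = -10 (x(p) = (-8 + p) + (1 - (3 + p)) = (-8 + p) + (1 + (-3 - p)) = (-8 + p) + (-2 - p) = -10)
E - x((d - 2)²) = 16876 - 1*(-10) = 16876 + 10 = 16886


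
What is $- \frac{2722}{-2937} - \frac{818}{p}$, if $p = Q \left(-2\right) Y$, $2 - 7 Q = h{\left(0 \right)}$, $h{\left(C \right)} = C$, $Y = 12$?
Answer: $\frac{941551}{7832} \approx 120.22$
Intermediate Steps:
$Q = \frac{2}{7}$ ($Q = \frac{2}{7} - 0 = \frac{2}{7} + 0 = \frac{2}{7} \approx 0.28571$)
$p = - \frac{48}{7}$ ($p = \frac{2}{7} \left(-2\right) 12 = \left(- \frac{4}{7}\right) 12 = - \frac{48}{7} \approx -6.8571$)
$- \frac{2722}{-2937} - \frac{818}{p} = - \frac{2722}{-2937} - \frac{818}{- \frac{48}{7}} = \left(-2722\right) \left(- \frac{1}{2937}\right) - - \frac{2863}{24} = \frac{2722}{2937} + \frac{2863}{24} = \frac{941551}{7832}$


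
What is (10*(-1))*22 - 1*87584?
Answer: -87804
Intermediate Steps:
(10*(-1))*22 - 1*87584 = -10*22 - 87584 = -220 - 87584 = -87804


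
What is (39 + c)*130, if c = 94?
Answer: 17290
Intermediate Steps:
(39 + c)*130 = (39 + 94)*130 = 133*130 = 17290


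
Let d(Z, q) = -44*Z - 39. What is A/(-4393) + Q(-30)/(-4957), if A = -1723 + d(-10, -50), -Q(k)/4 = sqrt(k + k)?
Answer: 1322/4393 + 8*I*sqrt(15)/4957 ≈ 0.30093 + 0.0062505*I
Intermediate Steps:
Q(k) = -4*sqrt(2)*sqrt(k) (Q(k) = -4*sqrt(k + k) = -4*sqrt(2)*sqrt(k))
d(Z, q) = -39 - 44*Z
A = -1322 (A = -1723 + (-39 - 44*(-10)) = -1723 + (-39 + 440) = -1723 + 401 = -1322)
A/(-4393) + Q(-30)/(-4957) = -1322/(-4393) - 4*sqrt(2)*sqrt(-30)/(-4957) = -1322*(-1/4393) - 4*sqrt(2)*I*sqrt(30)*(-1/4957) = 1322/4393 - 8*I*sqrt(15)*(-1/4957) = 1322/4393 + 8*I*sqrt(15)/4957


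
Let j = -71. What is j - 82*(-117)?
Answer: 9523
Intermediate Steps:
j - 82*(-117) = -71 - 82*(-117) = -71 + 9594 = 9523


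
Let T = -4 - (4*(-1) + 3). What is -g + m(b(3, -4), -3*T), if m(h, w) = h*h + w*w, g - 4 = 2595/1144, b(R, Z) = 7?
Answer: 141549/1144 ≈ 123.73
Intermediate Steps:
T = -3 (T = -4 - (-4 + 3) = -4 - 1*(-1) = -4 + 1 = -3)
g = 7171/1144 (g = 4 + 2595/1144 = 7171/1144 ≈ 6.2684)
m(h, w) = h² + w²
-g + m(b(3, -4), -3*T) = -1*7171/1144 + (7² + (-3*(-3))²) = -7171/1144 + (49 + 9²) = -7171/1144 + (49 + 81) = -7171/1144 + 130 = 141549/1144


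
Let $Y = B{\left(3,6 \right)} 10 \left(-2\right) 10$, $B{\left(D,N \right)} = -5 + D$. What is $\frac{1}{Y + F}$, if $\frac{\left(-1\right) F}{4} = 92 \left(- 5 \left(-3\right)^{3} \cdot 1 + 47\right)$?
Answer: $- \frac{1}{66576} \approx -1.502 \cdot 10^{-5}$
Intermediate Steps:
$F = -66976$ ($F = - 4 \cdot 92 \left(- 5 \left(-3\right)^{3} \cdot 1 + 47\right) = - 4 \cdot 92 \left(\left(-5\right) \left(-27\right) 1 + 47\right) = - 4 \cdot 92 \left(135 \cdot 1 + 47\right) = - 4 \cdot 92 \left(135 + 47\right) = - 4 \cdot 92 \cdot 182 = \left(-4\right) 16744 = -66976$)
$Y = 400$ ($Y = \left(-5 + 3\right) 10 \left(-2\right) 10 = - 2 \left(\left(-20\right) 10\right) = \left(-2\right) \left(-200\right) = 400$)
$\frac{1}{Y + F} = \frac{1}{400 - 66976} = \frac{1}{-66576} = - \frac{1}{66576}$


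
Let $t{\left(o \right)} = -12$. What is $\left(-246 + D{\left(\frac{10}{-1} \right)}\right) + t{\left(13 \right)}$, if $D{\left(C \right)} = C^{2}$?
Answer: $-158$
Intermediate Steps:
$\left(-246 + D{\left(\frac{10}{-1} \right)}\right) + t{\left(13 \right)} = \left(-246 + \left(\frac{10}{-1}\right)^{2}\right) - 12 = \left(-246 + \left(10 \left(-1\right)\right)^{2}\right) - 12 = \left(-246 + \left(-10\right)^{2}\right) - 12 = \left(-246 + 100\right) - 12 = -146 - 12 = -158$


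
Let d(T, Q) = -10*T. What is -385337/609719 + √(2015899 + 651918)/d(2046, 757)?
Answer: -385337/609719 - √2667817/20460 ≈ -0.71182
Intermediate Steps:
-385337/609719 + √(2015899 + 651918)/d(2046, 757) = -385337/609719 + √(2015899 + 651918)/((-10*2046)) = -385337*1/609719 + √2667817/(-20460) = -385337/609719 + √2667817*(-1/20460) = -385337/609719 - √2667817/20460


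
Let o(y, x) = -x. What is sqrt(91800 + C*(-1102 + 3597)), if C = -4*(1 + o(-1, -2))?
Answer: 2*sqrt(15465) ≈ 248.72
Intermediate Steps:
C = -12 (C = -4*(1 - 1*(-2)) = -4*(1 + 2) = -4*3 = -12)
sqrt(91800 + C*(-1102 + 3597)) = sqrt(91800 - 12*(-1102 + 3597)) = sqrt(91800 - 12*2495) = sqrt(91800 - 29940) = sqrt(61860) = 2*sqrt(15465)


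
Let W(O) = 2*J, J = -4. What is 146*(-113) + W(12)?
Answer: -16506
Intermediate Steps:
W(O) = -8 (W(O) = 2*(-4) = -8)
146*(-113) + W(12) = 146*(-113) - 8 = -16498 - 8 = -16506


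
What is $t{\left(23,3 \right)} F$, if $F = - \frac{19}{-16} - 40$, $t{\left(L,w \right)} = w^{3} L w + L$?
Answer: $- \frac{585603}{8} \approx -73200.0$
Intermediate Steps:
$t{\left(L,w \right)} = L + L w^{4}$ ($t{\left(L,w \right)} = L w^{3} w + L = L w^{4} + L = L + L w^{4}$)
$F = - \frac{621}{16}$ ($F = \left(-19\right) \left(- \frac{1}{16}\right) - 40 = \frac{19}{16} - 40 = - \frac{621}{16} \approx -38.813$)
$t{\left(23,3 \right)} F = 23 \left(1 + 3^{4}\right) \left(- \frac{621}{16}\right) = 23 \left(1 + 81\right) \left(- \frac{621}{16}\right) = 23 \cdot 82 \left(- \frac{621}{16}\right) = 1886 \left(- \frac{621}{16}\right) = - \frac{585603}{8}$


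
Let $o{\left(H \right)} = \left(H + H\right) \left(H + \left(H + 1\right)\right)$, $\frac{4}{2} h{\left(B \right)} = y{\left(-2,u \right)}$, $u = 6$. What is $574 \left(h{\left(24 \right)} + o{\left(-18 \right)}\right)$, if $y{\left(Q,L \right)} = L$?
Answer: $724962$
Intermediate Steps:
$h{\left(B \right)} = 3$ ($h{\left(B \right)} = \frac{1}{2} \cdot 6 = 3$)
$o{\left(H \right)} = 2 H \left(1 + 2 H\right)$ ($o{\left(H \right)} = 2 H \left(H + \left(1 + H\right)\right) = 2 H \left(1 + 2 H\right)$)
$574 \left(h{\left(24 \right)} + o{\left(-18 \right)}\right) = 574 \left(3 + 2 \left(-18\right) \left(1 + 2 \left(-18\right)\right)\right) = 574 \left(3 + 2 \left(-18\right) \left(1 - 36\right)\right) = 574 \left(3 + 2 \left(-18\right) \left(-35\right)\right) = 574 \left(3 + 1260\right) = 574 \cdot 1263 = 724962$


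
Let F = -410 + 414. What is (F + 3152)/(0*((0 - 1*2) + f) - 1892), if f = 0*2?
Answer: -789/473 ≈ -1.6681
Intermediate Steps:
f = 0
F = 4
(F + 3152)/(0*((0 - 1*2) + f) - 1892) = (4 + 3152)/(0*((0 - 1*2) + 0) - 1892) = 3156/(0*((0 - 2) + 0) - 1892) = 3156/(0*(-2 + 0) - 1892) = 3156/(0*(-2) - 1892) = 3156/(0 - 1892) = 3156/(-1892) = 3156*(-1/1892) = -789/473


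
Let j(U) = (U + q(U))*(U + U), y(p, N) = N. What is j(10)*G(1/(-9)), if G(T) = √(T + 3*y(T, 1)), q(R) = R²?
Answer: 2200*√26/3 ≈ 3739.3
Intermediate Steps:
j(U) = 2*U*(U + U²) (j(U) = (U + U²)*(U + U) = (U + U²)*(2*U) = 2*U*(U + U²))
G(T) = √(3 + T) (G(T) = √(T + 3*1) = √(T + 3) = √(3 + T))
j(10)*G(1/(-9)) = (2*10²*(1 + 10))*√(3 + 1/(-9)) = (2*100*11)*√(3 - ⅑) = 2200*√(26/9) = 2200*(√26/3) = 2200*√26/3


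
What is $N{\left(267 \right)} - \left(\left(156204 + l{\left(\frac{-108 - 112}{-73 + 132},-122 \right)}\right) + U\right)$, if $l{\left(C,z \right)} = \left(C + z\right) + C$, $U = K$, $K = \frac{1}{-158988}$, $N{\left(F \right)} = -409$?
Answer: $- \frac{1467861320593}{9380292} \approx -1.5648 \cdot 10^{5}$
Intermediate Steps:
$K = - \frac{1}{158988} \approx -6.2898 \cdot 10^{-6}$
$U = - \frac{1}{158988} \approx -6.2898 \cdot 10^{-6}$
$l{\left(C,z \right)} = z + 2 C$
$N{\left(267 \right)} - \left(\left(156204 + l{\left(\frac{-108 - 112}{-73 + 132},-122 \right)}\right) + U\right) = -409 - \left(\left(156204 - \left(122 - 2 \frac{-108 - 112}{-73 + 132}\right)\right) - \frac{1}{158988}\right) = -409 - \left(\left(156204 - \left(122 - 2 \left(- \frac{220}{59}\right)\right)\right) - \frac{1}{158988}\right) = -409 - \left(\left(156204 - \left(122 - 2 \left(\left(-220\right) \frac{1}{59}\right)\right)\right) - \frac{1}{158988}\right) = -409 - \left(\left(156204 + \left(-122 + 2 \left(- \frac{220}{59}\right)\right)\right) - \frac{1}{158988}\right) = -409 - \left(\left(156204 - \frac{7638}{59}\right) - \frac{1}{158988}\right) = -409 - \left(\frac{9208398}{59} - \frac{1}{158988}\right) = -409 - \frac{1464024781165}{9380292} = - \frac{1467861320593}{9380292}$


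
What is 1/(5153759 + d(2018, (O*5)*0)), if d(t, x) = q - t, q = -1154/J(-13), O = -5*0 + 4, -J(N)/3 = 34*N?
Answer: 663/3415603706 ≈ 1.9411e-7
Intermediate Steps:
J(N) = -102*N
O = 4 (O = 0 + 4 = 4)
q = -577/663 (q = -1154/((-102*(-13))) = -1154/1326 = -1154*1/1326 = -577/663 ≈ -0.87029)
d(t, x) = -577/663 - t
1/(5153759 + d(2018, (O*5)*0)) = 1/(5153759 + (-577/663 - 1*2018)) = 1/(5153759 + (-577/663 - 2018)) = 1/(5153759 - 1338511/663) = 1/(3415603706/663) = 663/3415603706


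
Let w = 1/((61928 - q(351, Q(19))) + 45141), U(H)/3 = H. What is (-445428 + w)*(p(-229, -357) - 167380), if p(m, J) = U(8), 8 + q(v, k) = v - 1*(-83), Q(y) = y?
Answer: 7949707592941268/106643 ≈ 7.4545e+10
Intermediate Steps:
U(H) = 3*H
q(v, k) = 75 + v (q(v, k) = -8 + (v - 1*(-83)) = -8 + (v + 83) = -8 + (83 + v) = 75 + v)
w = 1/106643 (w = 1/((61928 - (75 + 351)) + 45141) = 1/((61928 - 1*426) + 45141) = 1/((61928 - 426) + 45141) = 1/(61502 + 45141) = 1/106643 ≈ 9.3771e-6)
p(m, J) = 24 (p(m, J) = 3*8 = 24)
(-445428 + w)*(p(-229, -357) - 167380) = (-445428 + 1/106643)*(24 - 167380) = -47501778203/106643*(-167356) = 7949707592941268/106643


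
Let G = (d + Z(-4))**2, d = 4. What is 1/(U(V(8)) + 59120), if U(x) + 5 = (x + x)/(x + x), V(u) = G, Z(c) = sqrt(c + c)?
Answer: 1/59116 ≈ 1.6916e-5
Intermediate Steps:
Z(c) = sqrt(2)*sqrt(c) (Z(c) = sqrt(2*c) = sqrt(2)*sqrt(c))
G = (4 + 2*I*sqrt(2))**2 (G = (4 + sqrt(2)*sqrt(-4))**2 = (4 + sqrt(2)*(2*I))**2 = (4 + 2*I*sqrt(2))**2 ≈ 8.0 + 22.627*I)
V(u) = 8 + 16*I*sqrt(2)
U(x) = -4 (U(x) = -5 + (x + x)/(x + x) = -5 + (2*x)/((2*x)) = -5 + (2*x)*(1/(2*x)) = -5 + 1 = -4)
1/(U(V(8)) + 59120) = 1/(-4 + 59120) = 1/59116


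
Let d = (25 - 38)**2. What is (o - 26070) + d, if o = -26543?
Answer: -52444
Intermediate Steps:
d = 169 (d = (-13)**2 = 169)
(o - 26070) + d = (-26543 - 26070) + 169 = -52613 + 169 = -52444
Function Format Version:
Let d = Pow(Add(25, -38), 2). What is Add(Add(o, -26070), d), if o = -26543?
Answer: -52444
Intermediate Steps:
d = 169 (d = Pow(-13, 2) = 169)
Add(Add(o, -26070), d) = Add(Add(-26543, -26070), 169) = Add(-52613, 169) = -52444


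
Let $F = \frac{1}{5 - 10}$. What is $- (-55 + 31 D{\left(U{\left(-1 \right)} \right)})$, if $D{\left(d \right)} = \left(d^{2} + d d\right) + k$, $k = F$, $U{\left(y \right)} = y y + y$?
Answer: $\frac{306}{5} \approx 61.2$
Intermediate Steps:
$U{\left(y \right)} = y + y^{2}$ ($U{\left(y \right)} = y^{2} + y = y + y^{2}$)
$F = - \frac{1}{5}$ ($F = \frac{1}{-5} = - \frac{1}{5} \approx -0.2$)
$k = - \frac{1}{5} \approx -0.2$
$D{\left(d \right)} = - \frac{1}{5} + 2 d^{2}$ ($D{\left(d \right)} = \left(d^{2} + d d\right) - \frac{1}{5} = \left(d^{2} + d^{2}\right) - \frac{1}{5} = 2 d^{2} - \frac{1}{5} = - \frac{1}{5} + 2 d^{2}$)
$- (-55 + 31 D{\left(U{\left(-1 \right)} \right)}) = - (-55 + 31 \left(- \frac{1}{5} + 2 \left(- (1 - 1)\right)^{2}\right)) = - (-55 + 31 \left(- \frac{1}{5} + 2 \left(\left(-1\right) 0\right)^{2}\right)) = - (-55 + 31 \left(- \frac{1}{5} + 2 \cdot 0^{2}\right)) = - (-55 + 31 \left(- \frac{1}{5} + 2 \cdot 0\right)) = - (-55 + 31 \left(- \frac{1}{5} + 0\right)) = - (-55 + 31 \left(- \frac{1}{5}\right)) = - (-55 - \frac{31}{5}) = \left(-1\right) \left(- \frac{306}{5}\right) = \frac{306}{5}$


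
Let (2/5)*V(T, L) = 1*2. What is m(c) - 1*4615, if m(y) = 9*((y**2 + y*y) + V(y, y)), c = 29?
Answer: 10568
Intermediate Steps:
V(T, L) = 5 (V(T, L) = 5*(1*2)/2 = (5/2)*2 = 5)
m(y) = 45 + 18*y**2 (m(y) = 9*((y**2 + y*y) + 5) = 9*((y**2 + y**2) + 5) = 9*(2*y**2 + 5) = 9*(5 + 2*y**2) = 45 + 18*y**2)
m(c) - 1*4615 = (45 + 18*29**2) - 1*4615 = (45 + 18*841) - 4615 = (45 + 15138) - 4615 = 15183 - 4615 = 10568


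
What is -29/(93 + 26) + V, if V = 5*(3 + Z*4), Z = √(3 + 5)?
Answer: 1756/119 + 40*√2 ≈ 71.325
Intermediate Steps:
Z = 2*√2 (Z = √8 = 2*√2 ≈ 2.8284)
V = 15 + 40*√2 (V = 5*(3 + (2*√2)*4) = 5*(3 + 8*√2) = 15 + 40*√2 ≈ 71.569)
-29/(93 + 26) + V = -29/(93 + 26) + (15 + 40*√2) = -29/119 + (15 + 40*√2) = 1756/119 + 40*√2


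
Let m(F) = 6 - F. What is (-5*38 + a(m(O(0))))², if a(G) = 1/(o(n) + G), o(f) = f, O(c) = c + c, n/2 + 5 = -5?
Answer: 7080921/196 ≈ 36127.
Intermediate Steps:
n = -20 (n = -10 + 2*(-5) = -10 - 10 = -20)
O(c) = 2*c
a(G) = 1/(-20 + G)
(-5*38 + a(m(O(0))))² = (-5*38 + 1/(-20 + (6 - 2*0)))² = (-190 + 1/(-20 + (6 - 1*0)))² = (-190 + 1/(-20 + (6 + 0)))² = (-190 + 1/(-20 + 6))² = (-190 + 1/(-14))² = (-190 - 1/14)² = (-2661/14)² = 7080921/196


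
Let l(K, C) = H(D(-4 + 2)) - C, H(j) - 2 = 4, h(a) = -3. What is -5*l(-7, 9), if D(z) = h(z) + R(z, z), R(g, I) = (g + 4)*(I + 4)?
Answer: 15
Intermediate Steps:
R(g, I) = (4 + I)*(4 + g) (R(g, I) = (4 + g)*(4 + I) = (4 + I)*(4 + g))
D(z) = 13 + z² + 8*z (D(z) = -3 + (16 + 4*z + 4*z + z*z) = -3 + (16 + 4*z + 4*z + z²) = -3 + (16 + z² + 8*z) = 13 + z² + 8*z)
H(j) = 6 (H(j) = 2 + 4 = 6)
l(K, C) = 6 - C
-5*l(-7, 9) = -5*(6 - 1*9) = -5*(6 - 9) = -5*(-3) = 15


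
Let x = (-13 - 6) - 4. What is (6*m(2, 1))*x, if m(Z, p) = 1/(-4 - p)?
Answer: 138/5 ≈ 27.600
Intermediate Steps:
x = -23 (x = -19 - 4 = -23)
(6*m(2, 1))*x = (6*(-1/(4 + 1)))*(-23) = (6*(-1/5))*(-23) = (6*(-1*⅕))*(-23) = (6*(-⅕))*(-23) = -6/5*(-23) = 138/5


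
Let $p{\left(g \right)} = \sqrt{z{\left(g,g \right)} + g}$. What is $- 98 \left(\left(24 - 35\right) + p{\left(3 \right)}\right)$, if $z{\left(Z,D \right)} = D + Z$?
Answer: $784$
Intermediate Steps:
$p{\left(g \right)} = \sqrt{3} \sqrt{g}$ ($p{\left(g \right)} = \sqrt{\left(g + g\right) + g} = \sqrt{2 g + g} = \sqrt{3 g} = \sqrt{3} \sqrt{g}$)
$- 98 \left(\left(24 - 35\right) + p{\left(3 \right)}\right) = - 98 \left(\left(24 - 35\right) + \sqrt{3} \sqrt{3}\right) = - 98 \left(\left(24 - 35\right) + 3\right) = - 98 \left(-11 + 3\right) = \left(-98\right) \left(-8\right) = 784$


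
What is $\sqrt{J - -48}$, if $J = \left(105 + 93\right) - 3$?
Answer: $9 \sqrt{3} \approx 15.588$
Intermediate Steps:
$J = 195$ ($J = 198 - 3 = 195$)
$\sqrt{J - -48} = \sqrt{195 - -48} = \sqrt{195 + 48} = \sqrt{243} = 9 \sqrt{3}$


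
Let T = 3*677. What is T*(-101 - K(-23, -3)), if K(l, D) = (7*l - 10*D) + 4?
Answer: 52806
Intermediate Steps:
T = 2031
K(l, D) = 4 - 10*D + 7*l (K(l, D) = (-10*D + 7*l) + 4 = 4 - 10*D + 7*l)
T*(-101 - K(-23, -3)) = 2031*(-101 - (4 - 10*(-3) + 7*(-23))) = 2031*(-101 - (4 + 30 - 161)) = 2031*(-101 - 1*(-127)) = 2031*(-101 + 127) = 2031*26 = 52806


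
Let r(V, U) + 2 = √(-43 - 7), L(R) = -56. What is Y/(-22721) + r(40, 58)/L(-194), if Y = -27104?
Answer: 781633/636188 - 5*I*√2/56 ≈ 1.2286 - 0.12627*I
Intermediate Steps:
r(V, U) = -2 + 5*I*√2 (r(V, U) = -2 + √(-43 - 7) = -2 + √(-50) = -2 + 5*I*√2)
Y/(-22721) + r(40, 58)/L(-194) = -27104/(-22721) + (-2 + 5*I*√2)/(-56) = -27104*(-1/22721) + (-2 + 5*I*√2)*(-1/56) = 27104/22721 + (1/28 - 5*I*√2/56) = 781633/636188 - 5*I*√2/56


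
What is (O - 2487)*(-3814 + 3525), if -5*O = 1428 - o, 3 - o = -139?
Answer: 3965369/5 ≈ 7.9307e+5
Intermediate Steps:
o = 142 (o = 3 - 1*(-139) = 3 + 139 = 142)
O = -1286/5 (O = -(1428 - 1*142)/5 = -(1428 - 142)/5 = -⅕*1286 = -1286/5 ≈ -257.20)
(O - 2487)*(-3814 + 3525) = (-1286/5 - 2487)*(-3814 + 3525) = -13721/5*(-289) = 3965369/5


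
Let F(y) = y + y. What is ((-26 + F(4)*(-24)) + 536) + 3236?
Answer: 3554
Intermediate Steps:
F(y) = 2*y
((-26 + F(4)*(-24)) + 536) + 3236 = ((-26 + (2*4)*(-24)) + 536) + 3236 = ((-26 + 8*(-24)) + 536) + 3236 = ((-26 - 192) + 536) + 3236 = (-218 + 536) + 3236 = 318 + 3236 = 3554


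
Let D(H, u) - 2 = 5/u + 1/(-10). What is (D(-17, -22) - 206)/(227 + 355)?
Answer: -1873/5335 ≈ -0.35108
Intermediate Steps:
D(H, u) = 19/10 + 5/u (D(H, u) = 2 + (5/u + 1/(-10)) = 2 + (5/u + 1*(-⅒)) = 2 + (5/u - ⅒) = 2 + (-⅒ + 5/u) = 19/10 + 5/u)
(D(-17, -22) - 206)/(227 + 355) = ((19/10 + 5/(-22)) - 206)/(227 + 355) = ((19/10 + 5*(-1/22)) - 206)/582 = ((19/10 - 5/22) - 206)*(1/582) = (92/55 - 206)*(1/582) = -11238/55*1/582 = -1873/5335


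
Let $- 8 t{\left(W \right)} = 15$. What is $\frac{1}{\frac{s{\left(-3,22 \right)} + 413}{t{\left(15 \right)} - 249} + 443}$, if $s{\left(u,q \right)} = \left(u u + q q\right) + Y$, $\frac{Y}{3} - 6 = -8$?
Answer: $\frac{223}{97989} \approx 0.0022758$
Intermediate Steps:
$Y = -6$ ($Y = 18 + 3 \left(-8\right) = 18 - 24 = -6$)
$t{\left(W \right)} = - \frac{15}{8}$ ($t{\left(W \right)} = \left(- \frac{1}{8}\right) 15 = - \frac{15}{8}$)
$s{\left(u,q \right)} = -6 + q^{2} + u^{2}$ ($s{\left(u,q \right)} = \left(u u + q q\right) - 6 = \left(u^{2} + q^{2}\right) - 6 = \left(q^{2} + u^{2}\right) - 6 = -6 + q^{2} + u^{2}$)
$\frac{1}{\frac{s{\left(-3,22 \right)} + 413}{t{\left(15 \right)} - 249} + 443} = \frac{1}{\frac{\left(-6 + 22^{2} + \left(-3\right)^{2}\right) + 413}{- \frac{15}{8} - 249} + 443} = \frac{1}{\frac{\left(-6 + 484 + 9\right) + 413}{- \frac{2007}{8}} + 443} = \frac{1}{\left(487 + 413\right) \left(- \frac{8}{2007}\right) + 443} = \frac{1}{900 \left(- \frac{8}{2007}\right) + 443} = \frac{1}{- \frac{800}{223} + 443} = \frac{1}{\frac{97989}{223}} = \frac{223}{97989}$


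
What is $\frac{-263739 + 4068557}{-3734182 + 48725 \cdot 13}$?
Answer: $- \frac{3804818}{3100757} \approx -1.2271$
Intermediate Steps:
$\frac{-263739 + 4068557}{-3734182 + 48725 \cdot 13} = \frac{3804818}{-3734182 + 633425} = \frac{3804818}{-3100757} = 3804818 \left(- \frac{1}{3100757}\right) = - \frac{3804818}{3100757}$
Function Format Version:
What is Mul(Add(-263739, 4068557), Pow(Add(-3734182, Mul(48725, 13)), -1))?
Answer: Rational(-3804818, 3100757) ≈ -1.2271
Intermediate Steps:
Mul(Add(-263739, 4068557), Pow(Add(-3734182, Mul(48725, 13)), -1)) = Mul(3804818, Pow(Add(-3734182, 633425), -1)) = Mul(3804818, Pow(-3100757, -1)) = Mul(3804818, Rational(-1, 3100757)) = Rational(-3804818, 3100757)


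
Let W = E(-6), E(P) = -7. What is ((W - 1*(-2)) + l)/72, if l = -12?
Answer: -17/72 ≈ -0.23611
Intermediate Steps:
W = -7
((W - 1*(-2)) + l)/72 = ((-7 - 1*(-2)) - 12)/72 = ((-7 + 2) - 12)*(1/72) = (-5 - 12)*(1/72) = -17*1/72 = -17/72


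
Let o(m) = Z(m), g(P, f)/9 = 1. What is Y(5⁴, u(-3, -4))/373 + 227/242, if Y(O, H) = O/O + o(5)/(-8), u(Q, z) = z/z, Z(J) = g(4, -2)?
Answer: 338563/361064 ≈ 0.93768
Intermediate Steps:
g(P, f) = 9 (g(P, f) = 9*1 = 9)
Z(J) = 9
u(Q, z) = 1
o(m) = 9
Y(O, H) = -⅛ (Y(O, H) = O/O + 9/(-8) = 1 + 9*(-⅛) = 1 - 9/8 = -⅛)
Y(5⁴, u(-3, -4))/373 + 227/242 = -⅛/373 + 227/242 = -⅛*1/373 + 227*(1/242) = -1/2984 + 227/242 = 338563/361064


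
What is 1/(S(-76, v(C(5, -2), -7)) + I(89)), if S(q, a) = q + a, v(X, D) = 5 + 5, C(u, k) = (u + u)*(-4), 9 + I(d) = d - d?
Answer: -1/75 ≈ -0.013333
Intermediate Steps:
I(d) = -9 (I(d) = -9 + (d - d) = -9 + 0 = -9)
C(u, k) = -8*u (C(u, k) = (2*u)*(-4) = -8*u)
v(X, D) = 10
S(q, a) = a + q
1/(S(-76, v(C(5, -2), -7)) + I(89)) = 1/((10 - 76) - 9) = 1/(-66 - 9) = 1/(-75) = -1/75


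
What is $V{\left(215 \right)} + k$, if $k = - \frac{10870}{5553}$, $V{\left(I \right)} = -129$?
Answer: $- \frac{727207}{5553} \approx -130.96$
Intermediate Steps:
$k = - \frac{10870}{5553}$ ($k = \left(-10870\right) \frac{1}{5553} = - \frac{10870}{5553} \approx -1.9575$)
$V{\left(215 \right)} + k = -129 - \frac{10870}{5553} = - \frac{727207}{5553}$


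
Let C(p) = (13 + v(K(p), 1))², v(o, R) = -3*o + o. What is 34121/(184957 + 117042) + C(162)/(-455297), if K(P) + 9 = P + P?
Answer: -99432508374/137499238703 ≈ -0.72315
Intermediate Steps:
K(P) = -9 + 2*P (K(P) = -9 + (P + P) = -9 + 2*P)
v(o, R) = -2*o
C(p) = (31 - 4*p)² (C(p) = (13 - 2*(-9 + 2*p))² = (13 + (18 - 4*p))² = (31 - 4*p)²)
34121/(184957 + 117042) + C(162)/(-455297) = 34121/(184957 + 117042) + (-31 + 4*162)²/(-455297) = 34121/301999 + (-31 + 648)²*(-1/455297) = 34121*(1/301999) + 617²*(-1/455297) = 34121/301999 + 380689*(-1/455297) = 34121/301999 - 380689/455297 = -99432508374/137499238703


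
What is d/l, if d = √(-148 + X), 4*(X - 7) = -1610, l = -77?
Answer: -I*√2174/154 ≈ -0.30277*I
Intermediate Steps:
X = -791/2 (X = 7 + (¼)*(-1610) = 7 - 805/2 = -791/2 ≈ -395.50)
d = I*√2174/2 (d = √(-148 - 791/2) = √(-1087/2) = I*√2174/2 ≈ 23.313*I)
d/l = (I*√2174/2)/(-77) = (I*√2174/2)*(-1/77) = -I*√2174/154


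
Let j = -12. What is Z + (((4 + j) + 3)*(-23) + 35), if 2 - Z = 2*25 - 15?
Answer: 117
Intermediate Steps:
Z = -33 (Z = 2 - (2*25 - 15) = 2 - (50 - 15) = 2 - 1*35 = 2 - 35 = -33)
Z + (((4 + j) + 3)*(-23) + 35) = -33 + (((4 - 12) + 3)*(-23) + 35) = -33 + ((-8 + 3)*(-23) + 35) = -33 + (-5*(-23) + 35) = -33 + (115 + 35) = -33 + 150 = 117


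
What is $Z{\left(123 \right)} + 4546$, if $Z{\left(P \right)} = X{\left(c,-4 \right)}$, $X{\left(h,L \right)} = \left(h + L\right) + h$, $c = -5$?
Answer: $4532$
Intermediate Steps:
$X{\left(h,L \right)} = L + 2 h$ ($X{\left(h,L \right)} = \left(L + h\right) + h = L + 2 h$)
$Z{\left(P \right)} = -14$ ($Z{\left(P \right)} = -4 + 2 \left(-5\right) = -4 - 10 = -14$)
$Z{\left(123 \right)} + 4546 = -14 + 4546 = 4532$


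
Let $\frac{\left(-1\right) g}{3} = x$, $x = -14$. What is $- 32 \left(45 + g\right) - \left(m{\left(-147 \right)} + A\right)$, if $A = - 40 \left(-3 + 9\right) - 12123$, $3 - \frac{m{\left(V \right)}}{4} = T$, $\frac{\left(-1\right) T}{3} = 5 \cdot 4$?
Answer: $9327$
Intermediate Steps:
$g = 42$ ($g = \left(-3\right) \left(-14\right) = 42$)
$T = -60$ ($T = - 3 \cdot 5 \cdot 4 = \left(-3\right) 20 = -60$)
$m{\left(V \right)} = 252$ ($m{\left(V \right)} = 12 - -240 = 12 + 240 = 252$)
$A = -12363$ ($A = \left(-40\right) 6 - 12123 = -240 - 12123 = -12363$)
$- 32 \left(45 + g\right) - \left(m{\left(-147 \right)} + A\right) = - 32 \left(45 + 42\right) - \left(252 - 12363\right) = \left(-32\right) 87 - -12111 = -2784 + 12111 = 9327$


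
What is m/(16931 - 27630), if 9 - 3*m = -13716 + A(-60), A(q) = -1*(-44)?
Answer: -13681/32097 ≈ -0.42624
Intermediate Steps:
A(q) = 44
m = 13681/3 (m = 3 - (-13716 + 44)/3 = 3 - ⅓*(-13672) = 3 + 13672/3 = 13681/3 ≈ 4560.3)
m/(16931 - 27630) = 13681/(3*(16931 - 27630)) = (13681/3)/(-10699) = (13681/3)*(-1/10699) = -13681/32097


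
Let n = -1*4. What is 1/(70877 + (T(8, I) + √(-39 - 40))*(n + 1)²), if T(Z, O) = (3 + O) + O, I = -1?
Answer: 70886/5024831395 - 9*I*√79/5024831395 ≈ 1.4107e-5 - 1.592e-8*I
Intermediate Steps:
n = -4
T(Z, O) = 3 + 2*O
1/(70877 + (T(8, I) + √(-39 - 40))*(n + 1)²) = 1/(70877 + ((3 + 2*(-1)) + √(-39 - 40))*(-4 + 1)²) = 1/(70877 + ((3 - 2) + √(-79))*(-3)²) = 1/(70877 + (1 + I*√79)*9) = 1/(70877 + (9 + 9*I*√79)) = 1/(70886 + 9*I*√79)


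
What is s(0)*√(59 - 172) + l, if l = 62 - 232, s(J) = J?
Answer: -170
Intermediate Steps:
l = -170
s(0)*√(59 - 172) + l = 0*√(59 - 172) - 170 = 0*√(-113) - 170 = 0*(I*√113) - 170 = 0 - 170 = -170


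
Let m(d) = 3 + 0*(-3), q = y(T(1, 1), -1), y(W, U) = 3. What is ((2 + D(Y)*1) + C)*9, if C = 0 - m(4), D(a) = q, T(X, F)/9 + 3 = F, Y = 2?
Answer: 18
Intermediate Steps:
T(X, F) = -27 + 9*F
q = 3
D(a) = 3
m(d) = 3 (m(d) = 3 + 0 = 3)
C = -3 (C = 0 - 1*3 = 0 - 3 = -3)
((2 + D(Y)*1) + C)*9 = ((2 + 3*1) - 3)*9 = ((2 + 3) - 3)*9 = (5 - 3)*9 = 2*9 = 18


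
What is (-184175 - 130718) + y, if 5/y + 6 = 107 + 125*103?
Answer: -4086051563/12976 ≈ -3.1489e+5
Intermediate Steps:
y = 5/12976 (y = 5/(-6 + (107 + 125*103)) = 5/(-6 + (107 + 12875)) = 5/(-6 + 12982) = 5/12976 ≈ 0.00038533)
(-184175 - 130718) + y = (-184175 - 130718) + 5/12976 = -314893 + 5/12976 = -4086051563/12976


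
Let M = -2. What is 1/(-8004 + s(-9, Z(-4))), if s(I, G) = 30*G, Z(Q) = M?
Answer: -1/8064 ≈ -0.00012401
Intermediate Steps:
Z(Q) = -2
1/(-8004 + s(-9, Z(-4))) = 1/(-8004 + 30*(-2)) = 1/(-8004 - 60) = 1/(-8064) = -1/8064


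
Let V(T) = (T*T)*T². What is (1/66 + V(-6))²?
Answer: 7316578369/4356 ≈ 1.6797e+6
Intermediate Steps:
V(T) = T⁴ (V(T) = T²*T² = T⁴)
(1/66 + V(-6))² = (1/66 + (-6)⁴)² = (1/66 + 1296)² = (85537/66)² = 7316578369/4356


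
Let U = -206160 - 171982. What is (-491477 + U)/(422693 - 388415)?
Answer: -289873/11426 ≈ -25.370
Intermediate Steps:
U = -378142
(-491477 + U)/(422693 - 388415) = (-491477 - 378142)/(422693 - 388415) = -869619/34278 = -869619*1/34278 = -289873/11426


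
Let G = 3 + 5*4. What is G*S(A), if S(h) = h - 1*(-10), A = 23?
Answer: 759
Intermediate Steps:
S(h) = 10 + h (S(h) = h + 10 = 10 + h)
G = 23 (G = 3 + 20 = 23)
G*S(A) = 23*(10 + 23) = 23*33 = 759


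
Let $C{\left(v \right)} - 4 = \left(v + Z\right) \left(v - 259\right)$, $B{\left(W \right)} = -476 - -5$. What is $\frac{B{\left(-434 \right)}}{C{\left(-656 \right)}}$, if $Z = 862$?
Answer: $\frac{471}{188486} \approx 0.0024989$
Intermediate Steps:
$B{\left(W \right)} = -471$ ($B{\left(W \right)} = -476 + 5 = -471$)
$C{\left(v \right)} = 4 + \left(-259 + v\right) \left(862 + v\right)$ ($C{\left(v \right)} = 4 + \left(v + 862\right) \left(v - 259\right) = 4 + \left(862 + v\right) \left(-259 + v\right) = 4 + \left(-259 + v\right) \left(862 + v\right)$)
$\frac{B{\left(-434 \right)}}{C{\left(-656 \right)}} = - \frac{471}{-223254 + \left(-656\right)^{2} + 603 \left(-656\right)} = - \frac{471}{-223254 + 430336 - 395568} = - \frac{471}{-188486} = \left(-471\right) \left(- \frac{1}{188486}\right) = \frac{471}{188486}$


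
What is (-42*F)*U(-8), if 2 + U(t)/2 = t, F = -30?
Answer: -25200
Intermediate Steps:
U(t) = -4 + 2*t
(-42*F)*U(-8) = (-42*(-30))*(-4 + 2*(-8)) = 1260*(-4 - 16) = 1260*(-20) = -25200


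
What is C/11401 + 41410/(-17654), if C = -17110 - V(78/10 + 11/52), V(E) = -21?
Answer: -29761716/7741279 ≈ -3.8445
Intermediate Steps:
C = -17089 (C = -17110 - 1*(-21) = -17110 + 21 = -17089)
C/11401 + 41410/(-17654) = -17089/11401 + 41410/(-17654) = -17089*1/11401 + 41410*(-1/17654) = -17089/11401 - 20705/8827 = -29761716/7741279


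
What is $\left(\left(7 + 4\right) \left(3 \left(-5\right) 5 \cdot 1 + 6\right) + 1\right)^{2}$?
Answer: $574564$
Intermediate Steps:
$\left(\left(7 + 4\right) \left(3 \left(-5\right) 5 \cdot 1 + 6\right) + 1\right)^{2} = \left(11 \left(\left(-15\right) 5 \cdot 1 + 6\right) + 1\right)^{2} = \left(11 \left(\left(-75\right) 1 + 6\right) + 1\right)^{2} = \left(11 \left(-75 + 6\right) + 1\right)^{2} = \left(11 \left(-69\right) + 1\right)^{2} = \left(-759 + 1\right)^{2} = \left(-758\right)^{2} = 574564$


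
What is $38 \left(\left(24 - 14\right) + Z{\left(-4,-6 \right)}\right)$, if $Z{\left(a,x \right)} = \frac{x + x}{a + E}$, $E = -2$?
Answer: $456$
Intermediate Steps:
$Z{\left(a,x \right)} = \frac{2 x}{-2 + a}$ ($Z{\left(a,x \right)} = \frac{x + x}{a - 2} = \frac{2 x}{-2 + a}$)
$38 \left(\left(24 - 14\right) + Z{\left(-4,-6 \right)}\right) = 38 \left(\left(24 - 14\right) + 2 \left(-6\right) \frac{1}{-2 - 4}\right) = 38 \left(10 + 2 \left(-6\right) \frac{1}{-6}\right) = 38 \left(10 + 2 \left(-6\right) \left(- \frac{1}{6}\right)\right) = 38 \left(10 + 2\right) = 38 \cdot 12 = 456$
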